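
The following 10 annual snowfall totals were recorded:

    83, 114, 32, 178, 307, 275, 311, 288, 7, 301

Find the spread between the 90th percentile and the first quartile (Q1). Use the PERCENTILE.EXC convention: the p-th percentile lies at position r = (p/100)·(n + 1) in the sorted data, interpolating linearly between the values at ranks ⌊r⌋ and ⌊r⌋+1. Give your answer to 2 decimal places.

240.35

Sorted: 7, 32, 83, 114, 178, 275, 288, 301, 307, 311.
n = 10.
P25: r = 2.75; ranks 2–3 are 32, 83; interpolating gives 70.25.
P90: r = 9.9; ranks 9–10 are 307, 311; interpolating gives 310.6.
Difference: 310.6 − 70.25 = 240.35.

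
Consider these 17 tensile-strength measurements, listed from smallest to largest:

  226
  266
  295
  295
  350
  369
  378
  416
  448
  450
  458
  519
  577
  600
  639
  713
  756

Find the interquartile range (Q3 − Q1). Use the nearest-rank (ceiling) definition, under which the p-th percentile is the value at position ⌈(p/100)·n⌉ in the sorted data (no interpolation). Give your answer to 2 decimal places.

227.00

n = 17.
P25: rank ⌈25/100·17⌉ = 5 → 350.
P75: rank ⌈75/100·17⌉ = 13 → 577.
Difference: 577 − 350 = 227.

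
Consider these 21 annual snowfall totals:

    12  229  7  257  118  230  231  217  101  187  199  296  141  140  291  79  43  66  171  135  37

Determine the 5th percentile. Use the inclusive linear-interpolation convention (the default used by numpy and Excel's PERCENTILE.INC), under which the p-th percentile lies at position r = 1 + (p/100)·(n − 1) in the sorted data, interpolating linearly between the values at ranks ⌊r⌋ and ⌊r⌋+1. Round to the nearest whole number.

Sorted: 7, 12, 37, 43, 66, 79, 101, 118, 135, 140, 141, 171, 187, 199, 217, 229, 230, 231, 257, 291, 296.
n = 21.
r = 1 + (5/100)·(21 − 1) = 1 + 1 = 2.
r is an integer, so P5 is the value at rank 2: 12.

12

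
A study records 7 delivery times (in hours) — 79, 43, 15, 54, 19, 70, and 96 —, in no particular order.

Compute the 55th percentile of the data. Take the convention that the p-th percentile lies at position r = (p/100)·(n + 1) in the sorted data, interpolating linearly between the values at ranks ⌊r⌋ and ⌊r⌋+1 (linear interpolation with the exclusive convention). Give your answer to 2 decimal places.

Sorted: 15, 19, 43, 54, 70, 79, 96.
n = 7.
r = (55/100)·(7 + 1) = 4.4.
Rank 4 is 54 and rank 5 is 70.
Interpolate: 54 + 0.4·(70 − 54) = 54 + 0.4·16 = 60.4.

60.40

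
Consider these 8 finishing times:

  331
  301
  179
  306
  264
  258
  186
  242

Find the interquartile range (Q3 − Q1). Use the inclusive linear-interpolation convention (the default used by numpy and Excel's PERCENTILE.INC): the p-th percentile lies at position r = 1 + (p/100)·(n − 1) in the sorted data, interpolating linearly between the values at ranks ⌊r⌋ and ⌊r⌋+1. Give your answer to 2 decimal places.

Sorted: 179, 186, 242, 258, 264, 301, 306, 331.
n = 8.
P25: r = 2.75; ranks 2–3 are 186, 242; interpolating gives 228.
P75: r = 6.25; ranks 6–7 are 301, 306; interpolating gives 302.25.
Difference: 302.25 − 228 = 74.25.

74.25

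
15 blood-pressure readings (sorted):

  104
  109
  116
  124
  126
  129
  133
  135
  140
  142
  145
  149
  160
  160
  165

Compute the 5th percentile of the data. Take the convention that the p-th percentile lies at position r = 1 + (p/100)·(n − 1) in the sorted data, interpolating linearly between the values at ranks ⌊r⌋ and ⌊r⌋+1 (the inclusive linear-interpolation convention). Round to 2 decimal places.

107.50

n = 15.
r = 1 + (5/100)·(15 − 1) = 1 + 0.7 = 1.7.
Rank 1 is 104 and rank 2 is 109.
Interpolate: 104 + 0.7·(109 − 104) = 104 + 0.7·5 = 107.5.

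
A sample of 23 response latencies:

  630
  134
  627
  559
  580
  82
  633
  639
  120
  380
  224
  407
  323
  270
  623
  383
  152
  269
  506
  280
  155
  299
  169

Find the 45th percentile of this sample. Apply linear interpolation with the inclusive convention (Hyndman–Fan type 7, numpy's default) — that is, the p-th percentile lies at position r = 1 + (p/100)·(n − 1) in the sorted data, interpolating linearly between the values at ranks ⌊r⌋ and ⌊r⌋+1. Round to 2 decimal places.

Sorted: 82, 120, 134, 152, 155, 169, 224, 269, 270, 280, 299, 323, 380, 383, 407, 506, 559, 580, 623, 627, 630, 633, 639.
n = 23.
r = 1 + (45/100)·(23 − 1) = 1 + 9.9 = 10.9.
Rank 10 is 280 and rank 11 is 299.
Interpolate: 280 + 0.9·(299 − 280) = 280 + 0.9·19 = 297.1.

297.10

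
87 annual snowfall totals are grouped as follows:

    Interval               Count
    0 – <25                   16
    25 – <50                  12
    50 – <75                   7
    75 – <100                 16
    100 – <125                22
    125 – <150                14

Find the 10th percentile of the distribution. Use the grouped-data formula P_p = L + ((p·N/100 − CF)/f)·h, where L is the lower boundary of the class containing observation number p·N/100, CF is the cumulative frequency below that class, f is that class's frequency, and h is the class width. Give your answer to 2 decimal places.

N = 87; target position k = 10/100 · 87 = 8.7.
Cumulative frequencies: 16, 28, 35, 51, 73, 87.
Observation 8.7 falls in the class 0 – <25.
L = 0, CF = 0, f = 16, h = 25.
P10 = 0 + ((8.7 − 0)/16)·25 = 0 + 13.5938 = 13.5938.

13.59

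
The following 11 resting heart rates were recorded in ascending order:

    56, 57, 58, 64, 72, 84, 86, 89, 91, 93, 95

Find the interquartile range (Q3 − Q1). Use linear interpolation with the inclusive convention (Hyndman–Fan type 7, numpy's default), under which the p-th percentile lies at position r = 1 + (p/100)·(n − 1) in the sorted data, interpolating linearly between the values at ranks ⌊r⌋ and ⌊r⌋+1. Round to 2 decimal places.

29.00

n = 11.
P25: r = 3.5; ranks 3–4 are 58, 64; interpolating gives 61.
P75: r = 8.5; ranks 8–9 are 89, 91; interpolating gives 90.
Difference: 90 − 61 = 29.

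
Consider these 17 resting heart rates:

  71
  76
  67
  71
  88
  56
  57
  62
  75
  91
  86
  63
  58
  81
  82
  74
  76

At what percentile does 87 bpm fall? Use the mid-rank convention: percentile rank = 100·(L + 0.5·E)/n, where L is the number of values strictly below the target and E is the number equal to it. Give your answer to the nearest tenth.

Sorted: 56, 57, 58, 62, 63, 67, 71, 71, 74, 75, 76, 76, 81, 82, 86, 88, 91.
Count below 87: L = 15; count equal: E = 0; n = 17.
Percentile rank = 100·(15 + 0.5·0)/17 = 100·15/17 = 88.24.

88.2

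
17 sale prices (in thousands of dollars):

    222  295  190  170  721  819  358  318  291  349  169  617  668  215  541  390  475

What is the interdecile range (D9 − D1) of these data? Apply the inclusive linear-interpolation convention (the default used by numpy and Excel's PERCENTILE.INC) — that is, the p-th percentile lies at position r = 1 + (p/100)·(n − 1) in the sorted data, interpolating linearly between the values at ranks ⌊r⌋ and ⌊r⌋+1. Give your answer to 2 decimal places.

Sorted: 169, 170, 190, 215, 222, 291, 295, 318, 349, 358, 390, 475, 541, 617, 668, 721, 819.
n = 17.
P10: r = 2.6; ranks 2–3 are 170, 190; interpolating gives 182.
P90: r = 15.4; ranks 15–16 are 668, 721; interpolating gives 689.2.
Difference: 689.2 − 182 = 507.2.

507.20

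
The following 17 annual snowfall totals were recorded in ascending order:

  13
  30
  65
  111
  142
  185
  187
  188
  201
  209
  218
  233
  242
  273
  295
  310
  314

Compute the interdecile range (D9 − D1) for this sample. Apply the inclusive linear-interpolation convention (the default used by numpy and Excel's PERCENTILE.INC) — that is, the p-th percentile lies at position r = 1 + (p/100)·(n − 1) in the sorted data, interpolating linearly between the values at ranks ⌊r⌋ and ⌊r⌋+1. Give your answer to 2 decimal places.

n = 17.
P10: r = 2.6; ranks 2–3 are 30, 65; interpolating gives 51.
P90: r = 15.4; ranks 15–16 are 295, 310; interpolating gives 301.
Difference: 301 − 51 = 250.

250.00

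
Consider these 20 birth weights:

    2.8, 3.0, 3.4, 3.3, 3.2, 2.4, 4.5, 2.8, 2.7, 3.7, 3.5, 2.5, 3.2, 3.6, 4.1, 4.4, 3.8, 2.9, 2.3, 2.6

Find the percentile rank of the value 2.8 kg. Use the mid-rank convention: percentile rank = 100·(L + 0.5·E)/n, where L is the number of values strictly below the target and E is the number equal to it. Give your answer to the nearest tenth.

Sorted: 2.3, 2.4, 2.5, 2.6, 2.7, 2.8, 2.8, 2.9, 3.0, 3.2, 3.2, 3.3, 3.4, 3.5, 3.6, 3.7, 3.8, 4.1, 4.4, 4.5.
Count below 2.8: L = 5; count equal: E = 2; n = 20.
Percentile rank = 100·(5 + 0.5·2)/20 = 100·6/20 = 30.

30.0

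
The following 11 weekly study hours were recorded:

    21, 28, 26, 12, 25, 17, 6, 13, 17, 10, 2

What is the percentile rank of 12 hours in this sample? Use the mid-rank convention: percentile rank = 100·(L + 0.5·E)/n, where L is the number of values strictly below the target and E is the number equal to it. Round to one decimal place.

31.8

Sorted: 2, 6, 10, 12, 13, 17, 17, 21, 25, 26, 28.
Count below 12: L = 3; count equal: E = 1; n = 11.
Percentile rank = 100·(3 + 0.5·1)/11 = 100·3.5/11 = 31.82.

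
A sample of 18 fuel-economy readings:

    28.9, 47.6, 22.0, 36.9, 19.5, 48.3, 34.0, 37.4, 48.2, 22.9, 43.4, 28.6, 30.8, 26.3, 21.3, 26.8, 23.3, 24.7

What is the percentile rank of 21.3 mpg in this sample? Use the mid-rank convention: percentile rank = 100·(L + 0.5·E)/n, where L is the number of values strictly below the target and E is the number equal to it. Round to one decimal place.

8.3

Sorted: 19.5, 21.3, 22.0, 22.9, 23.3, 24.7, 26.3, 26.8, 28.6, 28.9, 30.8, 34.0, 36.9, 37.4, 43.4, 47.6, 48.2, 48.3.
Count below 21.3: L = 1; count equal: E = 1; n = 18.
Percentile rank = 100·(1 + 0.5·1)/18 = 100·1.5/18 = 8.333.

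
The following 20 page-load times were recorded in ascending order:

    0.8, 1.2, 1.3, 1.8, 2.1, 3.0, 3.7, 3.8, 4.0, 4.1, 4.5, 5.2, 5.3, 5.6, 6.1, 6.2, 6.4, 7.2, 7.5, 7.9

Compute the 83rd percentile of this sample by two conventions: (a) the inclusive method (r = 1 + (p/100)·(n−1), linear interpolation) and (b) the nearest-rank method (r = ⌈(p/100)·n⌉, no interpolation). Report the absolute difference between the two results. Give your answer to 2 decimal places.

n = 20.
(a) r = 16.77; between ranks 16 (6.2) and 17 (6.4): 6.354.
(b) the nearest-rank method: rank 17 → 6.4.
|6.354 − 6.4| = 0.046.

0.05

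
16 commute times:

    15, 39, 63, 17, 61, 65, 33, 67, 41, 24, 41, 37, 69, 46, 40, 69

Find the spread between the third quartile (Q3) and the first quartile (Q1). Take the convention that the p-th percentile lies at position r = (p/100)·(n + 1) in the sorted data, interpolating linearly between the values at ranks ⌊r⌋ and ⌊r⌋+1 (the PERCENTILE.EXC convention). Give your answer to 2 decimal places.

30.50

Sorted: 15, 17, 24, 33, 37, 39, 40, 41, 41, 46, 61, 63, 65, 67, 69, 69.
n = 16.
P25: r = 4.25; ranks 4–5 are 33, 37; interpolating gives 34.
P75: r = 12.75; ranks 12–13 are 63, 65; interpolating gives 64.5.
Difference: 64.5 − 34 = 30.5.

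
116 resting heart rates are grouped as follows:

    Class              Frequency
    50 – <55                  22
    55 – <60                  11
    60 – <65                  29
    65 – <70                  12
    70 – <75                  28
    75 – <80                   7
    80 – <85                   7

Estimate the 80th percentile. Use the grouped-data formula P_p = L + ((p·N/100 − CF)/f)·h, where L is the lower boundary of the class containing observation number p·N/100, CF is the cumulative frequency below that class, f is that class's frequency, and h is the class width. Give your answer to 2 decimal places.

N = 116; target position k = 80/100 · 116 = 92.8.
Cumulative frequencies: 22, 33, 62, 74, 102, 109, 116.
Observation 92.8 falls in the class 70 – <75.
L = 70, CF = 74, f = 28, h = 5.
P80 = 70 + ((92.8 − 74)/28)·5 = 70 + 3.35714 = 73.3571.

73.36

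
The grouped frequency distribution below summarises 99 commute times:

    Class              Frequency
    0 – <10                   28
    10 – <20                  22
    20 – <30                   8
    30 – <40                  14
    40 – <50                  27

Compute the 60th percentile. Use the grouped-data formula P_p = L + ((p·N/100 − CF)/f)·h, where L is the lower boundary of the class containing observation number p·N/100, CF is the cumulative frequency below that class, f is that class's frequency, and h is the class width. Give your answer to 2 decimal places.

N = 99; target position k = 60/100 · 99 = 59.4.
Cumulative frequencies: 28, 50, 58, 72, 99.
Observation 59.4 falls in the class 30 – <40.
L = 30, CF = 58, f = 14, h = 10.
P60 = 30 + ((59.4 − 58)/14)·10 = 30 + 1 = 31.

31.00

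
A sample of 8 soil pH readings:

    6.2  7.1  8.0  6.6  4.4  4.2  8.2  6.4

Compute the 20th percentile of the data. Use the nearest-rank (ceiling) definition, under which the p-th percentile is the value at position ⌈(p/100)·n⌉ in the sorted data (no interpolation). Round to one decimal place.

4.4

Sorted: 4.2, 4.4, 6.2, 6.4, 6.6, 7.1, 8.0, 8.2.
n = 8.
Position = ⌈20/100 · 8⌉ = ⌈1.6⌉ = 2.
The value at rank 2 is 4.4.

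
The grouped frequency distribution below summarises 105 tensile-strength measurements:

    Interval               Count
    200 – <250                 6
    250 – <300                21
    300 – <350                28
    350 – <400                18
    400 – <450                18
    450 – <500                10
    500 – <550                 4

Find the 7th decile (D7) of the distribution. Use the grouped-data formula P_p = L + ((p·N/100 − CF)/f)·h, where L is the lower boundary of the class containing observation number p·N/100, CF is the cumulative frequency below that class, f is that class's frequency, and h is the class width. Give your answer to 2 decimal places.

N = 105; target position k = 70/100 · 105 = 73.5.
Cumulative frequencies: 6, 27, 55, 73, 91, 101, 105.
Observation 73.5 falls in the class 400 – <450.
L = 400, CF = 73, f = 18, h = 50.
P70 = 400 + ((73.5 − 73)/18)·50 = 400 + 1.38889 = 401.389.

401.39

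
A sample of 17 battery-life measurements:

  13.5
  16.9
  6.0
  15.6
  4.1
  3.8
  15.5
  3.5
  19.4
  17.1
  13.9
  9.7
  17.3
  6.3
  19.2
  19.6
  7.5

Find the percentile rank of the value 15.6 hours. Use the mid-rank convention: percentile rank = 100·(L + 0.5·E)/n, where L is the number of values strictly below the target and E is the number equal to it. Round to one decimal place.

61.8

Sorted: 3.5, 3.8, 4.1, 6.0, 6.3, 7.5, 9.7, 13.5, 13.9, 15.5, 15.6, 16.9, 17.1, 17.3, 19.2, 19.4, 19.6.
Count below 15.6: L = 10; count equal: E = 1; n = 17.
Percentile rank = 100·(10 + 0.5·1)/17 = 100·10.5/17 = 61.76.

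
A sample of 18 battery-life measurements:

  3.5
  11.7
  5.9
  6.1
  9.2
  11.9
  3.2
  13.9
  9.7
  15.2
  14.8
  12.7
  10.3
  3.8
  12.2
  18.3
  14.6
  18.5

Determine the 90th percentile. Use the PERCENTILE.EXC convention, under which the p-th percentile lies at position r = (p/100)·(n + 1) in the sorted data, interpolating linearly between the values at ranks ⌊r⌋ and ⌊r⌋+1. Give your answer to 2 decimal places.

18.32

Sorted: 3.2, 3.5, 3.8, 5.9, 6.1, 9.2, 9.7, 10.3, 11.7, 11.9, 12.2, 12.7, 13.9, 14.6, 14.8, 15.2, 18.3, 18.5.
n = 18.
r = (90/100)·(18 + 1) = 17.1.
Rank 17 is 18.3 and rank 18 is 18.5.
Interpolate: 18.3 + 0.1·(18.5 − 18.3) = 18.3 + 0.1·0.2 = 18.32.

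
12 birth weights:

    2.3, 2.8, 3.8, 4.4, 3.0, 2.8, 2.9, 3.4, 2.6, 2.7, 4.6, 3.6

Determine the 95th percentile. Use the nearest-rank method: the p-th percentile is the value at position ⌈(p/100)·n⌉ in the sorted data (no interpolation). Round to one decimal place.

Sorted: 2.3, 2.6, 2.7, 2.8, 2.8, 2.9, 3.0, 3.4, 3.6, 3.8, 4.4, 4.6.
n = 12.
Position = ⌈95/100 · 12⌉ = ⌈11.4⌉ = 12.
The value at rank 12 is 4.6.

4.6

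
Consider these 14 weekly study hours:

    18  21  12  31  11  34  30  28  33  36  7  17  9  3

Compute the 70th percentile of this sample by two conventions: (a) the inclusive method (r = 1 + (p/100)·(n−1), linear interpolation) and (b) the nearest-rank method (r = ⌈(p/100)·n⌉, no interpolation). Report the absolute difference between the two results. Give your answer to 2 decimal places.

0.10

Sorted: 3, 7, 9, 11, 12, 17, 18, 21, 28, 30, 31, 33, 34, 36.
n = 14.
(a) r = 10.1; between ranks 10 (30) and 11 (31): 30.1.
(b) the nearest-rank method: rank 10 → 30.
|30.1 − 30| = 0.1.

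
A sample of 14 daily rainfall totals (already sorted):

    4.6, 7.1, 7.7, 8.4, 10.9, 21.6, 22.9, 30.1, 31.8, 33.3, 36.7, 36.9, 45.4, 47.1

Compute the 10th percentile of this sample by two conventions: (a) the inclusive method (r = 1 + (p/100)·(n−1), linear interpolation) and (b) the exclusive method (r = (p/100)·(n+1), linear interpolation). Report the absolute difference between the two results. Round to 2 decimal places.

n = 14.
(a) r = 2.3; between ranks 2 (7.1) and 3 (7.7): 7.28.
(b) r = 1.5; between ranks 1 (4.6) and 2 (7.1): 5.85.
|7.28 − 5.85| = 1.43.

1.43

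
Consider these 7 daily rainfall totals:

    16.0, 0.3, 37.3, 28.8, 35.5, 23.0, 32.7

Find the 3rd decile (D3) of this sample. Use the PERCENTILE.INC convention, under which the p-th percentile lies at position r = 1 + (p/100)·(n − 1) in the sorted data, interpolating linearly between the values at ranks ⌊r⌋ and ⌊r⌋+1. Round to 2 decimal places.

21.60

Sorted: 0.3, 16.0, 23.0, 28.8, 32.7, 35.5, 37.3.
n = 7.
r = 1 + (30/100)·(7 − 1) = 1 + 1.8 = 2.8.
Rank 2 is 16.0 and rank 3 is 23.0.
Interpolate: 16.0 + 0.8·(23.0 − 16.0) = 16.0 + 0.8·7 = 21.6.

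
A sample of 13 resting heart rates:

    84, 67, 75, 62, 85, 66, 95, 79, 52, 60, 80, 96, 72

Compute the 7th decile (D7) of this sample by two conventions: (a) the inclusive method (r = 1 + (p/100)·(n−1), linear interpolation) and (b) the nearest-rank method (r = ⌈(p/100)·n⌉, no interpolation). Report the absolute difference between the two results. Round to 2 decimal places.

Sorted: 52, 60, 62, 66, 67, 72, 75, 79, 80, 84, 85, 95, 96.
n = 13.
(a) r = 9.4; between ranks 9 (80) and 10 (84): 81.6.
(b) the nearest-rank method: rank 10 → 84.
|81.6 − 84| = 2.4.

2.40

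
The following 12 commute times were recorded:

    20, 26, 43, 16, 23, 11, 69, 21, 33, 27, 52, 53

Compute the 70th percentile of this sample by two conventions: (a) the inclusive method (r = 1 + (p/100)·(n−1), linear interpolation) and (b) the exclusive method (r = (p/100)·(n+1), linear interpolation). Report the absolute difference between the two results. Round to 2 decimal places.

3.90

Sorted: 11, 16, 20, 21, 23, 26, 27, 33, 43, 52, 53, 69.
n = 12.
(a) r = 8.7; between ranks 8 (33) and 9 (43): 40.
(b) r = 9.1; between ranks 9 (43) and 10 (52): 43.9.
|40 − 43.9| = 3.9.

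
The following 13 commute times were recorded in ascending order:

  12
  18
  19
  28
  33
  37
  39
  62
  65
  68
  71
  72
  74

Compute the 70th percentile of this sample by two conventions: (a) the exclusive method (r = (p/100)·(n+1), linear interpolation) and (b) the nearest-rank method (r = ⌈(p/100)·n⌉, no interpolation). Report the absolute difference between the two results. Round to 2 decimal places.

0.60

n = 13.
(a) r = 9.8; between ranks 9 (65) and 10 (68): 67.4.
(b) the nearest-rank method: rank 10 → 68.
|67.4 − 68| = 0.6.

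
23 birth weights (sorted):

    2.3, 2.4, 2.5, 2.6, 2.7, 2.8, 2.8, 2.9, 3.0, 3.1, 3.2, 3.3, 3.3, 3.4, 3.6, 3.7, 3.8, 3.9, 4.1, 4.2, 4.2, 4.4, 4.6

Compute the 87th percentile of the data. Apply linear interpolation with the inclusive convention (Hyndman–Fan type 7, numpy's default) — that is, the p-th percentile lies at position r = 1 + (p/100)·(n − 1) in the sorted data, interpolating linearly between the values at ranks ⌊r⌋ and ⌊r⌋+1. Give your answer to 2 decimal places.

n = 23.
r = 1 + (87/100)·(23 − 1) = 1 + 19.14 = 20.14.
Rank 20 is 4.2 and rank 21 is 4.2.
Interpolate: 4.2 + 0.14·(4.2 − 4.2) = 4.2 + 0.14·0 = 4.2.

4.20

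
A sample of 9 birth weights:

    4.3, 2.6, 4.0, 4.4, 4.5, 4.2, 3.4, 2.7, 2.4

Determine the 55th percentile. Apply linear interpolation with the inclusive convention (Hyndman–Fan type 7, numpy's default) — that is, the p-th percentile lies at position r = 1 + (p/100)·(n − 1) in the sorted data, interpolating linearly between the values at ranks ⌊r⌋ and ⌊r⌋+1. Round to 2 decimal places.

4.08

Sorted: 2.4, 2.6, 2.7, 3.4, 4.0, 4.2, 4.3, 4.4, 4.5.
n = 9.
r = 1 + (55/100)·(9 − 1) = 1 + 4.4 = 5.4.
Rank 5 is 4.0 and rank 6 is 4.2.
Interpolate: 4.0 + 0.4·(4.2 − 4.0) = 4.0 + 0.4·0.2 = 4.08.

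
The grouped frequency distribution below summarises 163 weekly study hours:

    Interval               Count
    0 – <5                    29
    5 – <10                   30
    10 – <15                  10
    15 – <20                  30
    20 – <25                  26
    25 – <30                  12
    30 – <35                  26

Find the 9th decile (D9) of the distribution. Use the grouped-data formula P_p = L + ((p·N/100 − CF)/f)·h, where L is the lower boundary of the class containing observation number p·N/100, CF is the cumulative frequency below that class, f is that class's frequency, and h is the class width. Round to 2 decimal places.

31.87

N = 163; target position k = 90/100 · 163 = 146.7.
Cumulative frequencies: 29, 59, 69, 99, 125, 137, 163.
Observation 146.7 falls in the class 30 – <35.
L = 30, CF = 137, f = 26, h = 5.
P90 = 30 + ((146.7 − 137)/26)·5 = 30 + 1.86538 = 31.8654.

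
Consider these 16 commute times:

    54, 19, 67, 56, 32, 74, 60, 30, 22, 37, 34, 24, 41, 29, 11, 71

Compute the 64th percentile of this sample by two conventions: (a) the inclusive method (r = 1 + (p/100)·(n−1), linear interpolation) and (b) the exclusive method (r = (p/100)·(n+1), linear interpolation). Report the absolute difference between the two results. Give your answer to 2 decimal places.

Sorted: 11, 19, 22, 24, 29, 30, 32, 34, 37, 41, 54, 56, 60, 67, 71, 74.
n = 16.
(a) r = 10.6; between ranks 10 (41) and 11 (54): 48.8.
(b) r = 10.88; between ranks 10 (41) and 11 (54): 52.44.
|48.8 − 52.44| = 3.64.

3.64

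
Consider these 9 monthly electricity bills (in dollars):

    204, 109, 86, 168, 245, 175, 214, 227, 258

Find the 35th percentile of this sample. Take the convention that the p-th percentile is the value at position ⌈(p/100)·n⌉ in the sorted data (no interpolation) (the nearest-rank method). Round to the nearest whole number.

175

Sorted: 86, 109, 168, 175, 204, 214, 227, 245, 258.
n = 9.
Position = ⌈35/100 · 9⌉ = ⌈3.15⌉ = 4.
The value at rank 4 is 175.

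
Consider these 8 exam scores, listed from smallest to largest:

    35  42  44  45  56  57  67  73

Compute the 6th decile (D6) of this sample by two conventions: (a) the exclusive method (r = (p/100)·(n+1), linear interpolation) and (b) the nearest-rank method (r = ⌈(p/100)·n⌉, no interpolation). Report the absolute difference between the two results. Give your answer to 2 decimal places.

0.40

n = 8.
(a) r = 5.4; between ranks 5 (56) and 6 (57): 56.4.
(b) the nearest-rank method: rank 5 → 56.
|56.4 − 56| = 0.4.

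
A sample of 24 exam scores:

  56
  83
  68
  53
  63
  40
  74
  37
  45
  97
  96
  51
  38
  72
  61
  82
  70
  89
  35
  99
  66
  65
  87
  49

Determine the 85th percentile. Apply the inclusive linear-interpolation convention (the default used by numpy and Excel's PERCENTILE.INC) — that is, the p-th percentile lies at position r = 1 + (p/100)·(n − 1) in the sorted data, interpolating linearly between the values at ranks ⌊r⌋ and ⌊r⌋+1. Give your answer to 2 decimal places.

Sorted: 35, 37, 38, 40, 45, 49, 51, 53, 56, 61, 63, 65, 66, 68, 70, 72, 74, 82, 83, 87, 89, 96, 97, 99.
n = 24.
r = 1 + (85/100)·(24 − 1) = 1 + 19.55 = 20.55.
Rank 20 is 87 and rank 21 is 89.
Interpolate: 87 + 0.55·(89 − 87) = 87 + 0.55·2 = 88.1.

88.10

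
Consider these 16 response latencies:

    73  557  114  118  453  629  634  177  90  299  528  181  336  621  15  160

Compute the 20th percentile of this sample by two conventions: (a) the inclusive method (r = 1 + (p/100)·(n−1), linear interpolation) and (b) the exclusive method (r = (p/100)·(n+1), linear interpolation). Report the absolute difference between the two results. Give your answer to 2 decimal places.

14.40

Sorted: 15, 73, 90, 114, 118, 160, 177, 181, 299, 336, 453, 528, 557, 621, 629, 634.
n = 16.
(a) r = 4 → value at rank 4 = 114.
(b) r = 3.4; between ranks 3 (90) and 4 (114): 99.6.
|114 − 99.6| = 14.4.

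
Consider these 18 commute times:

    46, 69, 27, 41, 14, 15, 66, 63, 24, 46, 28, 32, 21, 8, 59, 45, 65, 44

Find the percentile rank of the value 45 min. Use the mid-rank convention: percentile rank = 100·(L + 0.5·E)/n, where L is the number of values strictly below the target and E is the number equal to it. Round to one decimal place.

Sorted: 8, 14, 15, 21, 24, 27, 28, 32, 41, 44, 45, 46, 46, 59, 63, 65, 66, 69.
Count below 45: L = 10; count equal: E = 1; n = 18.
Percentile rank = 100·(10 + 0.5·1)/18 = 100·10.5/18 = 58.33.

58.3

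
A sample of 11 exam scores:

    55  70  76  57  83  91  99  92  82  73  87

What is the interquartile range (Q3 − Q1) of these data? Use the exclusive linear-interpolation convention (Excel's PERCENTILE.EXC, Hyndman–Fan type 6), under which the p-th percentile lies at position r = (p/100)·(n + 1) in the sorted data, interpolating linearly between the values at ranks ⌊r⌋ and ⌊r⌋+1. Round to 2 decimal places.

Sorted: 55, 57, 70, 73, 76, 82, 83, 87, 91, 92, 99.
n = 11.
P25: r = 3 (integer) → 70.
P75: r = 9 (integer) → 91.
Difference: 91 − 70 = 21.

21.00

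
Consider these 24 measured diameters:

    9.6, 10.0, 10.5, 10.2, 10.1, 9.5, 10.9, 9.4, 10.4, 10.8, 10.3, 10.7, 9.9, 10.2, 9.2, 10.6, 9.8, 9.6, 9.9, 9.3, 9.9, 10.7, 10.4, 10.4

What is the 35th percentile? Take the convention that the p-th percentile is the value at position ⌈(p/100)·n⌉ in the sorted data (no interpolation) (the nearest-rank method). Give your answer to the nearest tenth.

9.9

Sorted: 9.2, 9.3, 9.4, 9.5, 9.6, 9.6, 9.8, 9.9, 9.9, 9.9, 10.0, 10.1, 10.2, 10.2, 10.3, 10.4, 10.4, 10.4, 10.5, 10.6, 10.7, 10.7, 10.8, 10.9.
n = 24.
Position = ⌈35/100 · 24⌉ = ⌈8.4⌉ = 9.
The value at rank 9 is 9.9.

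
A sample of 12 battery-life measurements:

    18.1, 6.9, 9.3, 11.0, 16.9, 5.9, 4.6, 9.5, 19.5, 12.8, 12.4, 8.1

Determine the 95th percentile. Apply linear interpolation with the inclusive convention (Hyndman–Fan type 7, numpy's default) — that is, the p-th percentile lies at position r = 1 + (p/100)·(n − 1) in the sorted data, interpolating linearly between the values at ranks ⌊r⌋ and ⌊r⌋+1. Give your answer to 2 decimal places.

Sorted: 4.6, 5.9, 6.9, 8.1, 9.3, 9.5, 11.0, 12.4, 12.8, 16.9, 18.1, 19.5.
n = 12.
r = 1 + (95/100)·(12 − 1) = 1 + 10.45 = 11.45.
Rank 11 is 18.1 and rank 12 is 19.5.
Interpolate: 18.1 + 0.45·(19.5 − 18.1) = 18.1 + 0.45·1.4 = 18.73.

18.73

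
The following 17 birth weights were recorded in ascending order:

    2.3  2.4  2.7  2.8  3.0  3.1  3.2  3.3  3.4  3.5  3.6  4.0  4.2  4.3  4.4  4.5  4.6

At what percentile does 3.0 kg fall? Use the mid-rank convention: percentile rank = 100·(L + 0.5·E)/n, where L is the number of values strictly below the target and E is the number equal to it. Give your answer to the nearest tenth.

26.5

Count below 3.0: L = 4; count equal: E = 1; n = 17.
Percentile rank = 100·(4 + 0.5·1)/17 = 100·4.5/17 = 26.47.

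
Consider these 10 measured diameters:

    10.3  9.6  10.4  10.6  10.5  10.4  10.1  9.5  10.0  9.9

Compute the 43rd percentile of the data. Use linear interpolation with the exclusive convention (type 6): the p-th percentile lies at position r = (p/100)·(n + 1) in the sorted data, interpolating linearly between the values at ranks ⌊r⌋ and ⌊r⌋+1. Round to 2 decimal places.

10.07

Sorted: 9.5, 9.6, 9.9, 10.0, 10.1, 10.3, 10.4, 10.4, 10.5, 10.6.
n = 10.
r = (43/100)·(10 + 1) = 4.73.
Rank 4 is 10.0 and rank 5 is 10.1.
Interpolate: 10.0 + 0.73·(10.1 − 10.0) = 10.0 + 0.73·0.1 = 10.073.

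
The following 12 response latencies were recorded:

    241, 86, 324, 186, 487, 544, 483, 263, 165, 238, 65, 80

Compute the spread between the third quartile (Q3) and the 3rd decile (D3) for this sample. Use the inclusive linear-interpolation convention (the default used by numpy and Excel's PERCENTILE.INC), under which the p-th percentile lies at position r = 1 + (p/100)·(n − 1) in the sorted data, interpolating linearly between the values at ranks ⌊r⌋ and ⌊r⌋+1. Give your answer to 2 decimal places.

192.45

Sorted: 65, 80, 86, 165, 186, 238, 241, 263, 324, 483, 487, 544.
n = 12.
P30: r = 4.3; ranks 4–5 are 165, 186; interpolating gives 171.3.
P75: r = 9.25; ranks 9–10 are 324, 483; interpolating gives 363.75.
Difference: 363.75 − 171.3 = 192.45.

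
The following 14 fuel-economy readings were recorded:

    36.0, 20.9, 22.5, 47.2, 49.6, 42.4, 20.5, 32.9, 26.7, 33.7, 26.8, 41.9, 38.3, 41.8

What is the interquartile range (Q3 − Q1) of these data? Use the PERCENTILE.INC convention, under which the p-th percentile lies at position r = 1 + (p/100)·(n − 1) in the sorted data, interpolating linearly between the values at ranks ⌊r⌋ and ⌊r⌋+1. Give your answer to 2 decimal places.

15.15

Sorted: 20.5, 20.9, 22.5, 26.7, 26.8, 32.9, 33.7, 36.0, 38.3, 41.8, 41.9, 42.4, 47.2, 49.6.
n = 14.
P25: r = 4.25; ranks 4–5 are 26.7, 26.8; interpolating gives 26.725.
P75: r = 10.75; ranks 10–11 are 41.8, 41.9; interpolating gives 41.875.
Difference: 41.875 − 26.725 = 15.15.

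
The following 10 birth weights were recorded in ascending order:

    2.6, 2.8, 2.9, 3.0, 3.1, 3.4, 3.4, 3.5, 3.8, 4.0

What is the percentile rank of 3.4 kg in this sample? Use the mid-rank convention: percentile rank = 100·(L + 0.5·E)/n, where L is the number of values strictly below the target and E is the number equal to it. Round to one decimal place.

60.0

Count below 3.4: L = 5; count equal: E = 2; n = 10.
Percentile rank = 100·(5 + 0.5·2)/10 = 100·6/10 = 60.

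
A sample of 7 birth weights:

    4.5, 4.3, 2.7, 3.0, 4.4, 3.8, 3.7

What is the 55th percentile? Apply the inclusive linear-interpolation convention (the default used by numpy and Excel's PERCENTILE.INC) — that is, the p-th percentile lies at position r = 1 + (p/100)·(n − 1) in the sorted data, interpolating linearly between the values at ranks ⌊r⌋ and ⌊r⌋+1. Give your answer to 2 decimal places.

Sorted: 2.7, 3.0, 3.7, 3.8, 4.3, 4.4, 4.5.
n = 7.
r = 1 + (55/100)·(7 − 1) = 1 + 3.3 = 4.3.
Rank 4 is 3.8 and rank 5 is 4.3.
Interpolate: 3.8 + 0.3·(4.3 − 3.8) = 3.8 + 0.3·0.5 = 3.95.

3.95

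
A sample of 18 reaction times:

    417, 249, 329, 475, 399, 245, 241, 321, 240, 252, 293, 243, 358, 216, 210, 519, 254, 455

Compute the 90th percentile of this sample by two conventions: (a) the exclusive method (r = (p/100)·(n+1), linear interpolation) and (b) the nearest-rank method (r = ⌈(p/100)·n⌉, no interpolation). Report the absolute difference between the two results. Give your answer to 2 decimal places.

4.40

Sorted: 210, 216, 240, 241, 243, 245, 249, 252, 254, 293, 321, 329, 358, 399, 417, 455, 475, 519.
n = 18.
(a) r = 17.1; between ranks 17 (475) and 18 (519): 479.4.
(b) the nearest-rank method: rank 17 → 475.
|479.4 − 475| = 4.4.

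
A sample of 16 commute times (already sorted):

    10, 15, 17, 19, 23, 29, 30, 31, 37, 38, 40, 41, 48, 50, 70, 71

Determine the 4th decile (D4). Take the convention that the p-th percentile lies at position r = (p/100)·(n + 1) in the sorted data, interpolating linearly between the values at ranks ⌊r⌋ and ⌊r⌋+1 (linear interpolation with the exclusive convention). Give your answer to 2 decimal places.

n = 16.
r = (40/100)·(16 + 1) = 6.8.
Rank 6 is 29 and rank 7 is 30.
Interpolate: 29 + 0.8·(30 − 29) = 29 + 0.8·1 = 29.8.

29.80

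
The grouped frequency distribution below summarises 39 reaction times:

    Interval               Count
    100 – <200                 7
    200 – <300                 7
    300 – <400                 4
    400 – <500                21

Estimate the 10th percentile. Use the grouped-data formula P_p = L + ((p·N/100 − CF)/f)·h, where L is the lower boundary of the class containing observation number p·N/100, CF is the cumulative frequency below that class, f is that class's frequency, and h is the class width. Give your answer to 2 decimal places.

155.71

N = 39; target position k = 10/100 · 39 = 3.9.
Cumulative frequencies: 7, 14, 18, 39.
Observation 3.9 falls in the class 100 – <200.
L = 100, CF = 0, f = 7, h = 100.
P10 = 100 + ((3.9 − 0)/7)·100 = 100 + 55.7143 = 155.714.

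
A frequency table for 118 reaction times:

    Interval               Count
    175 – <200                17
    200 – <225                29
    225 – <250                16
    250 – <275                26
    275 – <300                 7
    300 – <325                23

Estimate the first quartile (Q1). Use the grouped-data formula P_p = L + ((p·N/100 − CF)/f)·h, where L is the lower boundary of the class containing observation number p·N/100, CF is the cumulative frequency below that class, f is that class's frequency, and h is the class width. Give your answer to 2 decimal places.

210.78

N = 118; target position k = 25/100 · 118 = 29.5.
Cumulative frequencies: 17, 46, 62, 88, 95, 118.
Observation 29.5 falls in the class 200 – <225.
L = 200, CF = 17, f = 29, h = 25.
P25 = 200 + ((29.5 − 17)/29)·25 = 200 + 10.7759 = 210.776.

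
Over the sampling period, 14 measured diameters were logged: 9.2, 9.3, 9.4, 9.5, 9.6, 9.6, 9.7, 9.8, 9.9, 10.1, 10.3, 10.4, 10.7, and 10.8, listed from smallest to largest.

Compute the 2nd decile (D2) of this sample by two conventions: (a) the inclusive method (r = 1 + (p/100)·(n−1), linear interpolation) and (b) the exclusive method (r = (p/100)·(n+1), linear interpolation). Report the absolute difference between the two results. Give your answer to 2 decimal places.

n = 14.
(a) r = 3.6; between ranks 3 (9.4) and 4 (9.5): 9.46.
(b) r = 3 → value at rank 3 = 9.4.
|9.46 − 9.4| = 0.06.

0.06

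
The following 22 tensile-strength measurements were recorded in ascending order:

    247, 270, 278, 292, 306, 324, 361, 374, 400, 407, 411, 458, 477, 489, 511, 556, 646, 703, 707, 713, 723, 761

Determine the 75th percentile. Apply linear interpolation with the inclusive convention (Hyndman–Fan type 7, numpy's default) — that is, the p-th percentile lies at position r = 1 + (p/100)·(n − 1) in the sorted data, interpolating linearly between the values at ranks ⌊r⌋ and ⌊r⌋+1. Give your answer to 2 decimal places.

n = 22.
r = 1 + (75/100)·(22 − 1) = 1 + 15.75 = 16.75.
Rank 16 is 556 and rank 17 is 646.
Interpolate: 556 + 0.75·(646 − 556) = 556 + 0.75·90 = 623.5.

623.50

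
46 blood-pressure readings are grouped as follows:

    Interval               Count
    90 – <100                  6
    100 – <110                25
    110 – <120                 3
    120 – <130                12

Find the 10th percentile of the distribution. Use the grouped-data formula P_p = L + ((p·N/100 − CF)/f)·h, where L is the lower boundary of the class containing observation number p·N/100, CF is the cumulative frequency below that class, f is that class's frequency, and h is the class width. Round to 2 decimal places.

N = 46; target position k = 10/100 · 46 = 4.6.
Cumulative frequencies: 6, 31, 34, 46.
Observation 4.6 falls in the class 90 – <100.
L = 90, CF = 0, f = 6, h = 10.
P10 = 90 + ((4.6 − 0)/6)·10 = 90 + 7.66667 = 97.6667.

97.67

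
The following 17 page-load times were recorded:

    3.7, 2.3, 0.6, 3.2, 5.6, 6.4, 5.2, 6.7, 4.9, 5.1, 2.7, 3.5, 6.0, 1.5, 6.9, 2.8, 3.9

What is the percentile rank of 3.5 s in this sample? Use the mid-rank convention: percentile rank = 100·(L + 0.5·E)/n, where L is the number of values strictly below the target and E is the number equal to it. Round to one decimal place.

Sorted: 0.6, 1.5, 2.3, 2.7, 2.8, 3.2, 3.5, 3.7, 3.9, 4.9, 5.1, 5.2, 5.6, 6.0, 6.4, 6.7, 6.9.
Count below 3.5: L = 6; count equal: E = 1; n = 17.
Percentile rank = 100·(6 + 0.5·1)/17 = 100·6.5/17 = 38.24.

38.2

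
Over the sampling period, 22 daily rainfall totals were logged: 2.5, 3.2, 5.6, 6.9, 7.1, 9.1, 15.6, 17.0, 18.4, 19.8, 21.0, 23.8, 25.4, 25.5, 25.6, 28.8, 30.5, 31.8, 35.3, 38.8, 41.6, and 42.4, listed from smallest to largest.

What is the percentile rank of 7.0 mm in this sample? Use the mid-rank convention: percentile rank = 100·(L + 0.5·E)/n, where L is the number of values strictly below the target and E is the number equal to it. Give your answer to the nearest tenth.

Count below 7.0: L = 4; count equal: E = 0; n = 22.
Percentile rank = 100·(4 + 0.5·0)/22 = 100·4/22 = 18.18.

18.2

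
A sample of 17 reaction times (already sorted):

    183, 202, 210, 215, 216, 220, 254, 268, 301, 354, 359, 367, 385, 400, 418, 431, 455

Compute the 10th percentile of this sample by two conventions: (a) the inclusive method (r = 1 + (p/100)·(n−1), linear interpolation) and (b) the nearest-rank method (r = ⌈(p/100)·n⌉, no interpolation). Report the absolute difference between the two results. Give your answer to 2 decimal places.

n = 17.
(a) r = 2.6; between ranks 2 (202) and 3 (210): 206.8.
(b) the nearest-rank method: rank 2 → 202.
|206.8 − 202| = 4.8.

4.80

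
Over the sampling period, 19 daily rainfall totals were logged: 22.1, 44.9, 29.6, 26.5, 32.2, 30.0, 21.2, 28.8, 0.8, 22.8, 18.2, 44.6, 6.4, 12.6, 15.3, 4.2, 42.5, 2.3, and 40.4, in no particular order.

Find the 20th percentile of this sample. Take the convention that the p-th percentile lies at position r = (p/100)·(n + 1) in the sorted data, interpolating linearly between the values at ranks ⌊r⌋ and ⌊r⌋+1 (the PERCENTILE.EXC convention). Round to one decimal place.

Sorted: 0.8, 2.3, 4.2, 6.4, 12.6, 15.3, 18.2, 21.2, 22.1, 22.8, 26.5, 28.8, 29.6, 30.0, 32.2, 40.4, 42.5, 44.6, 44.9.
n = 19.
r = (20/100)·(19 + 1) = 4.
r is an integer, so P20 is the value at rank 4: 6.4.

6.4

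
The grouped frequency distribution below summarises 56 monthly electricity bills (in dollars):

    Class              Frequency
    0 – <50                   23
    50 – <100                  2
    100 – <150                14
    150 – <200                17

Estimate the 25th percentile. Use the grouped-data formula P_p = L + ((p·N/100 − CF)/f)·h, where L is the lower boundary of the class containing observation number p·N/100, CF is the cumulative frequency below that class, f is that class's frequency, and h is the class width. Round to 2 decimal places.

30.43

N = 56; target position k = 25/100 · 56 = 14.
Cumulative frequencies: 23, 25, 39, 56.
Observation 14 falls in the class 0 – <50.
L = 0, CF = 0, f = 23, h = 50.
P25 = 0 + ((14 − 0)/23)·50 = 0 + 30.4348 = 30.4348.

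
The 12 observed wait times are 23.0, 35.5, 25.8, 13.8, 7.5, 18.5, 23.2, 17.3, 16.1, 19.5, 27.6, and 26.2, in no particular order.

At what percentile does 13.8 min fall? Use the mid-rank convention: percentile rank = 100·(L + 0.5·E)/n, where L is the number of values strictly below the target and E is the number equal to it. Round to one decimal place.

Sorted: 7.5, 13.8, 16.1, 17.3, 18.5, 19.5, 23.0, 23.2, 25.8, 26.2, 27.6, 35.5.
Count below 13.8: L = 1; count equal: E = 1; n = 12.
Percentile rank = 100·(1 + 0.5·1)/12 = 100·1.5/12 = 12.5.

12.5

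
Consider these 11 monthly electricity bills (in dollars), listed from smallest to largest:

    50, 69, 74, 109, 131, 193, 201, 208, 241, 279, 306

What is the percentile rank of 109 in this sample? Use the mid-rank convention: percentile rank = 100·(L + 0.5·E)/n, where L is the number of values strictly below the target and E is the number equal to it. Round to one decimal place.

31.8

Count below 109: L = 3; count equal: E = 1; n = 11.
Percentile rank = 100·(3 + 0.5·1)/11 = 100·3.5/11 = 31.82.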